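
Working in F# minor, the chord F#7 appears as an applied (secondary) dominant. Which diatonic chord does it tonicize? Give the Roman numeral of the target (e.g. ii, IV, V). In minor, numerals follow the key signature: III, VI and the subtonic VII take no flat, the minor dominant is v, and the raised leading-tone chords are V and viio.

iv

The chord is a dominant seventh chord on F#.
A dominant resolves down a perfect fifth: F# → B. In F# minor, B is scale degree 4, i.e. iv.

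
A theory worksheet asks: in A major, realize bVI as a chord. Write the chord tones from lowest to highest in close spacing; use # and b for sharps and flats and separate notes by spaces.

Scale degree 6 in A major is F#; lowering it a half step gives F. bVI is a major triad on the lowered sixth degree, borrowed from the parallel minor.
So the chord is F-A-C.

F A C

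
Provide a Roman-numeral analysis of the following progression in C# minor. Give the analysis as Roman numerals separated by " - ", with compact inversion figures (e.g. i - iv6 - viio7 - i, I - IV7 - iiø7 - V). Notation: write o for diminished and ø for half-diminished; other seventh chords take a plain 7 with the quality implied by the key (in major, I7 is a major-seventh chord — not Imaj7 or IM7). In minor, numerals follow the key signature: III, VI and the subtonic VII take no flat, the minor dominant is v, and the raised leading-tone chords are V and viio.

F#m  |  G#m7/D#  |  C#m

F#m has root F#, degree 4 in C# minor, so iv.
G#m7/D#: root G# is the dominant; minor seventh chord there is v43.
C#m: root C# is the tonic; minor triad there is i.

iv - v43 - i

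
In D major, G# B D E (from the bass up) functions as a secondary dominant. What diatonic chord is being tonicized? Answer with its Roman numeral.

The chord is a dominant seventh chord on E.
A dominant resolves down a perfect fifth: E → A. In D major, A is scale degree 5, i.e. V.

V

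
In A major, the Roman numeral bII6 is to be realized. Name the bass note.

D

bII in A major has root Bb; the chord is Bb-D-F.
The figure 6 means first inversion — the third is in the bass.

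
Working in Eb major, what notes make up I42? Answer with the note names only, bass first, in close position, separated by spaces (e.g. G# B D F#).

D Eb G Bb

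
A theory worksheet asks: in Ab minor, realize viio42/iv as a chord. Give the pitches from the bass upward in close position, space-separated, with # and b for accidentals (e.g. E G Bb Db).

Bbb C Eb Gb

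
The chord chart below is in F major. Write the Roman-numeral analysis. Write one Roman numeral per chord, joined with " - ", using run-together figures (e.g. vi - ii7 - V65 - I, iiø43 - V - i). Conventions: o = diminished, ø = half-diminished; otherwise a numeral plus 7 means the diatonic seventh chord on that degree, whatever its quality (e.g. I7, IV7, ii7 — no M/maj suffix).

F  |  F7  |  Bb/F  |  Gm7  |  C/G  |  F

I - V7/IV - IV64 - ii7 - V64 - I

F: major triad on F = scale degree 1 → I.
F7: a dominant seventh chord on F, the applied dominant of IV → V7/IV.
Bb/F has root Bb, degree 4 in F major, so IV64.
Gm7: root G is the supertonic; minor seventh chord there is ii7.
C/G has root C, degree 5 in F major, so V64.
F has root F, degree 1 in F major, so I.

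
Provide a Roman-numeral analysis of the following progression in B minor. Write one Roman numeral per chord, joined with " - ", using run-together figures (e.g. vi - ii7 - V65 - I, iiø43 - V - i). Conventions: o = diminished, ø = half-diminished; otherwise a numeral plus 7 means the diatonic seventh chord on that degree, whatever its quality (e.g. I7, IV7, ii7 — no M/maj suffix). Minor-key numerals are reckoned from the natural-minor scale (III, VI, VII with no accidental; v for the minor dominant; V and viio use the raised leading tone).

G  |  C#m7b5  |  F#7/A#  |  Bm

VI - iiø7 - V65 - i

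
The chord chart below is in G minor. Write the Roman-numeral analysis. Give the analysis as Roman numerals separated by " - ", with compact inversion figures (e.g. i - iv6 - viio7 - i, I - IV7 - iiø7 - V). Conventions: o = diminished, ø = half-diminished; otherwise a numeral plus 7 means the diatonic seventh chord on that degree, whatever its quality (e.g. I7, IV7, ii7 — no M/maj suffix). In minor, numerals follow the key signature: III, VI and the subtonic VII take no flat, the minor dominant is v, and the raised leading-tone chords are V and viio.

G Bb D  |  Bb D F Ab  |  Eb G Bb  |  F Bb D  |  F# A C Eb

i - V7/VI - VI - III64 - viio7

G-Bb-D has root G, degree 1 in G minor, so i.
Bb-D-F-Ab: chromatic; Bb is V of VI, so V7/VI.
Eb-G-Bb: root Eb is the submediant; major triad there is VI.
F-Bb-D has root Bb, degree 3 in G minor, so III64.
F#-A-C-Eb: fully diminished seventh chord on F# = scale degree 7 → viio7.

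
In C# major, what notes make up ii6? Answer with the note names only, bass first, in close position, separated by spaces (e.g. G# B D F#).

In C# major, the second degree is D#, and the diatonic chord built there is a minor triad.
That chord is spelled D#-F#-A#.
The figured bass 6 indicates first inversion, placing the third (F#) in the bass: F#-A#-D#.

F# A# D#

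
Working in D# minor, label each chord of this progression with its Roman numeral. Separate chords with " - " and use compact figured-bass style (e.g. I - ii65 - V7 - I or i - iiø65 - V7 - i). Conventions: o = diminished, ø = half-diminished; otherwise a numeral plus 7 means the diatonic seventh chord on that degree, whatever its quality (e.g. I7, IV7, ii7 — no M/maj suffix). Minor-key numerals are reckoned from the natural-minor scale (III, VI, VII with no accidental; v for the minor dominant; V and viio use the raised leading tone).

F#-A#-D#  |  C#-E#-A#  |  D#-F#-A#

i6 - v6 - i

F#-A#-D#: root D# is the tonic; minor triad there is i6.
C#-E#-A#: root A# is the dominant; minor triad there is v6.
D#-F#-A#: minor triad on D# = scale degree 1 → i.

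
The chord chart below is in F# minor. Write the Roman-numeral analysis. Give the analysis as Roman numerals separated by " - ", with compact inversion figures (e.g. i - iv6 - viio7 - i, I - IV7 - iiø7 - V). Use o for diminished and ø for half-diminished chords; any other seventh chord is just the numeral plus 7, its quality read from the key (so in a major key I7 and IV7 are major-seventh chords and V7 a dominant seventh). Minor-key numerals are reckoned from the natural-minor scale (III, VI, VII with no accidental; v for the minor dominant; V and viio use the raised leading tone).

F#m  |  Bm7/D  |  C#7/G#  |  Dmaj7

i - iv65 - V43 - VI7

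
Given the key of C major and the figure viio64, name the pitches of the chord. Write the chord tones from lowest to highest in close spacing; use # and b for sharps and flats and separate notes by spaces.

The numeral's case and figure indicate a diminished triad. In C major its root, the seventh degree, is B.
Stacking thirds from B gives B-D-F.
The figured bass 64 indicates second inversion, placing the fifth (F) in the bass: F-B-D.

F B D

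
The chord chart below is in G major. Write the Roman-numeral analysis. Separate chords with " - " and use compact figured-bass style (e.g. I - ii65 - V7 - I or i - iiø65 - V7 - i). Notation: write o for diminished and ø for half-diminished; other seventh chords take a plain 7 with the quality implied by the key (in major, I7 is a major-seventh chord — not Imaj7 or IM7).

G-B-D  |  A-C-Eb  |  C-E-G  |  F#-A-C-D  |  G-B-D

I - iio - IV - V65 - I

G-B-D has root G, degree 1 in G major, so I.
A-C-Eb: A with this quality isn't in the key; it's iio, borrowed from the parallel minor.
C-E-G: root C is the subdominant; major triad there is IV.
F#-A-C-D: root D is the dominant; dominant seventh chord there is V65.
G-B-D: root G is the tonic; major triad there is I.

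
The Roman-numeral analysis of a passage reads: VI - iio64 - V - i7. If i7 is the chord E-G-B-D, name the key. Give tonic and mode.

E minor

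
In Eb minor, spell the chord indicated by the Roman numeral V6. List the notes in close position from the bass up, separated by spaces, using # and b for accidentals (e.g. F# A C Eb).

D F Bb

In Eb minor, scale degree 5 is Bb. The dominant is major (leading tone raised), so V is a major triad.
Stacking thirds from Bb gives Bb-D-F.
With the 6 figure the chord is in first inversion; from the bass D upward in close position it reads D-F-Bb.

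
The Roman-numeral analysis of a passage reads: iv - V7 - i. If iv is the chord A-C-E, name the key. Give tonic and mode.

E minor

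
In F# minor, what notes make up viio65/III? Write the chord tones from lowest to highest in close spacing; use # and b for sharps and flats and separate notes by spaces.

B D F G#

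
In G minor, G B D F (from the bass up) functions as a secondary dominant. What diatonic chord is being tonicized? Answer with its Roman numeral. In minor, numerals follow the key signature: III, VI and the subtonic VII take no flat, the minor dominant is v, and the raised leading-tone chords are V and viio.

iv

The chord is a dominant seventh chord on G.
A dominant resolves down a perfect fifth: G → C. In G minor, C is scale degree 4, i.e. iv.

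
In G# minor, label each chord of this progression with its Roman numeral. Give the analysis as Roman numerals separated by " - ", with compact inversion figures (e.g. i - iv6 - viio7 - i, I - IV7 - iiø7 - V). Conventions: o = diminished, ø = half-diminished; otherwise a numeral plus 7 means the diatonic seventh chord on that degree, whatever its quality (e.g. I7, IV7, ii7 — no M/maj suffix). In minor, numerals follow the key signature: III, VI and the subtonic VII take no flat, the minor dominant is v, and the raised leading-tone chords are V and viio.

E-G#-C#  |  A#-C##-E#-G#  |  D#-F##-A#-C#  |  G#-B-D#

E-G#-C#: root C# is the subdominant; minor triad there is iv6.
A#-C##-E#-G#: a dominant seventh chord on A#, the applied dominant of V → V7/V.
D#-F##-A#-C# has root D#, degree 5 in G# minor, so V7.
G#-B-D#: minor triad on G# = scale degree 1 → i.

iv6 - V7/V - V7 - i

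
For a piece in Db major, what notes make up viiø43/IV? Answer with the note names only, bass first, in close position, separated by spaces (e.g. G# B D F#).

Cb Eb F Ab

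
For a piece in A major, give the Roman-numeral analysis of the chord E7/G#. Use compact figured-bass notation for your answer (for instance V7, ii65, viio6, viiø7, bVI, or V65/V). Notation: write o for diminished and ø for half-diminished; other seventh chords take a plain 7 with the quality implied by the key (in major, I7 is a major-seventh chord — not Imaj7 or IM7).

Stacked in thirds the chord is E-G#-B-D: a dominant seventh chord on E.
In A major, E is the dominant; the diatonic dominant seventh chord there is V7.
With G# in the bass the chord is in first inversion, so the figured bass is 65.

V65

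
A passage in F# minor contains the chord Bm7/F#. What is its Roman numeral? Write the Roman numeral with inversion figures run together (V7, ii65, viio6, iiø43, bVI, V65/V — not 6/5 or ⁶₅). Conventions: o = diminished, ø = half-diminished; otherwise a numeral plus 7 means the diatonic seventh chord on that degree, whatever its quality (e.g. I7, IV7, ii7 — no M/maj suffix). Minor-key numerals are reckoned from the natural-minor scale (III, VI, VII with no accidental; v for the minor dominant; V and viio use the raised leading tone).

iv43

The pitches B-D-F#-A form a minor seventh chord rooted on B.
In F# minor, B is the subdominant; the diatonic minor seventh chord there is iv7.
With F# in the bass the chord is in second inversion, so the figured bass is 43.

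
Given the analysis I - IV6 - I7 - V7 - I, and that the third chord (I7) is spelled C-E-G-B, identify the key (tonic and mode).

C major

The anchor chord is a major seventh chord on C, labeled I7.
If C is scale degree 1 and the mode makes that degree carry a major seventh chord, the tonic is C and the mode is major.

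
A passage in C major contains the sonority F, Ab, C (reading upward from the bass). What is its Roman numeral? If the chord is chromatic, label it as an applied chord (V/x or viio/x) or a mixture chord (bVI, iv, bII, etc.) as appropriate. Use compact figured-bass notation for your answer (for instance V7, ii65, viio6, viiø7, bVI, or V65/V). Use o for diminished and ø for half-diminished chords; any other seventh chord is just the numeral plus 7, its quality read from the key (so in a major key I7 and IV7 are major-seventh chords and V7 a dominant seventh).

iv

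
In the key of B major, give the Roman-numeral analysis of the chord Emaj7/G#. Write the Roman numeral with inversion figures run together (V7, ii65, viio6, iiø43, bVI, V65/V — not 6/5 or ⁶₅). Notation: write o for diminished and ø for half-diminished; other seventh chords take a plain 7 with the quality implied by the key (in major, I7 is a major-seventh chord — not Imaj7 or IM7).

The pitches E-G#-B-D# form a major seventh chord rooted on E.
In B major, E is the subdominant; the diatonic major seventh chord there is IV7.
With G# in the bass the chord is in first inversion, so the figured bass is 65.

IV65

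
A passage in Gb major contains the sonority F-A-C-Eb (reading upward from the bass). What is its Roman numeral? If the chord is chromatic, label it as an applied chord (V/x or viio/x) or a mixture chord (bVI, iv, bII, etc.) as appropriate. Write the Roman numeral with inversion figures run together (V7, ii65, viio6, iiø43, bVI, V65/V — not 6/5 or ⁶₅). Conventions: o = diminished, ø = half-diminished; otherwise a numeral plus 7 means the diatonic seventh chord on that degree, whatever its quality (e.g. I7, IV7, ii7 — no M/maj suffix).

V7/iii

The pitches F-A-C-Eb form a dominant seventh chord rooted on F.
F is not a diatonic chord root with this quality in Gb major, but it lies a perfect fifth above Bb (iii), so the chord functions as an applied dominant of iii.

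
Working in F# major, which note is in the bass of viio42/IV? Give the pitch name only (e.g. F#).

G

The applied chord viio42/IV is rooted on A#: A#-C#-E-G.
The figure 42 means third inversion — the seventh is in the bass.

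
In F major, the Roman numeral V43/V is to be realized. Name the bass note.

The applied chord V43/V is rooted on G: G-B-D-F.
The figure 43 means second inversion — the fifth is in the bass.

D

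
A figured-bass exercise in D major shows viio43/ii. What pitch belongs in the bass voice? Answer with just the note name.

A

The applied chord viio43/ii is rooted on D#: D#-F#-A-C.
The figure 43 means second inversion — the fifth is in the bass.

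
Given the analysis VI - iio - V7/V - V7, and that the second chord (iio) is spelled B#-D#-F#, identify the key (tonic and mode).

A# minor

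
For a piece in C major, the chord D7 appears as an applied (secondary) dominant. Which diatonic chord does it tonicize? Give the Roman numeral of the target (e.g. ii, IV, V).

The chord is a dominant seventh chord on D.
A dominant resolves down a perfect fifth: D → G. In C major, G is scale degree 5, i.e. V.

V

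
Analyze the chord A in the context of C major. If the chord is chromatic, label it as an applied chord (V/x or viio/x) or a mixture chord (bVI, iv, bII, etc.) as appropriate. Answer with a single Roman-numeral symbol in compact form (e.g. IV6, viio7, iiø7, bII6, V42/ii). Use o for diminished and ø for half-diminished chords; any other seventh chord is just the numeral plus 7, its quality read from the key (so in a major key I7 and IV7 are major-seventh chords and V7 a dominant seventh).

V/ii

Stacked in thirds the chord is A-C#-E: a major triad on A.
A is not a diatonic chord root with this quality in C major, but it lies a perfect fifth above D (ii), so the chord functions as an applied dominant of ii.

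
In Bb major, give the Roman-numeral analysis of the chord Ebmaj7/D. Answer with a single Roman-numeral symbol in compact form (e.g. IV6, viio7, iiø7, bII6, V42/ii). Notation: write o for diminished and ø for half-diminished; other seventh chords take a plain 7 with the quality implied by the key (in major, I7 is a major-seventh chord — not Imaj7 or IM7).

IV42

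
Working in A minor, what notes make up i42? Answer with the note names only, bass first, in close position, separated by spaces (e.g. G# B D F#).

G A C E

In A minor, the first degree is A, and the diatonic chord built there is a minor seventh chord.
That chord is spelled A-C-E-G.
With the 42 figure the chord is in third inversion; from the bass G upward in close position it reads G-A-C-E.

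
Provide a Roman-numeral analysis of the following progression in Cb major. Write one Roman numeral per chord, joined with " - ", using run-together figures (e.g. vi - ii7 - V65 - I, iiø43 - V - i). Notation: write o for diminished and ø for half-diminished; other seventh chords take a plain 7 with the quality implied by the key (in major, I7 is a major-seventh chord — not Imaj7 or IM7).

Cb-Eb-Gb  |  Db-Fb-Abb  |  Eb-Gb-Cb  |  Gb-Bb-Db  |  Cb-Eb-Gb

Cb-Eb-Gb has root Cb, degree 1 in Cb major, so I.
Db-Fb-Abb: Db with this quality isn't in the key; it's iio, borrowed from the parallel minor.
Eb-Gb-Cb has root Cb, degree 1 in Cb major, so I6.
Gb-Bb-Db: root Gb is the dominant; major triad there is V.
Cb-Eb-Gb: root Cb is the tonic; major triad there is I.

I - iio - I6 - V - I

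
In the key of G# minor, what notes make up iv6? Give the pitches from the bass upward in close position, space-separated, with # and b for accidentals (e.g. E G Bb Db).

E G# C#

In G# minor, the subdominant is C#, and the diatonic chord built there is a minor triad.
That chord is spelled C#-E-G#.
The figured bass 6 indicates first inversion, placing the third (E) in the bass: E-G#-C#.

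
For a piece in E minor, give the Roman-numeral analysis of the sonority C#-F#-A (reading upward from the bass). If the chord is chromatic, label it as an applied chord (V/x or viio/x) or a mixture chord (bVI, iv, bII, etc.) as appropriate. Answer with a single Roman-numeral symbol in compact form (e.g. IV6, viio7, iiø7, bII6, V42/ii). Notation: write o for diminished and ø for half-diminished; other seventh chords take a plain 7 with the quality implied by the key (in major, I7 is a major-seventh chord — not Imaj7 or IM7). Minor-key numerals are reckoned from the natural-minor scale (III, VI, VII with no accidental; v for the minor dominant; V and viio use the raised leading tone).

The pitches F#-A-C# form a minor triad rooted on F#.
F# is the second degree of E minor. This is the minor supertonic, borrowed from the parallel major (the Dorian ii).
With C# in the bass the chord is in second inversion, so the figured bass is 64.

ii64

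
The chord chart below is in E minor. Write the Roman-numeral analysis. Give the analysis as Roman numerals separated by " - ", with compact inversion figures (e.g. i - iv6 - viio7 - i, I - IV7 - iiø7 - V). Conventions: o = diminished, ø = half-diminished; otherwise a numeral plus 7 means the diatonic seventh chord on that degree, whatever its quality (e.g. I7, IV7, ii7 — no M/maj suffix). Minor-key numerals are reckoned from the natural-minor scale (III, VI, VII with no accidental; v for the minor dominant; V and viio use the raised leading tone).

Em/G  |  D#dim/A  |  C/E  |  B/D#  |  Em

Em/G: minor triad on E = scale degree 1 → i6.
D#dim/A has root D#, degree 7 in E minor, so viio64.
C/E has root C, degree 6 in E minor, so VI6.
B/D#: major triad on B = scale degree 5 → V6.
Em: root E is the tonic; minor triad there is i.

i6 - viio64 - VI6 - V6 - i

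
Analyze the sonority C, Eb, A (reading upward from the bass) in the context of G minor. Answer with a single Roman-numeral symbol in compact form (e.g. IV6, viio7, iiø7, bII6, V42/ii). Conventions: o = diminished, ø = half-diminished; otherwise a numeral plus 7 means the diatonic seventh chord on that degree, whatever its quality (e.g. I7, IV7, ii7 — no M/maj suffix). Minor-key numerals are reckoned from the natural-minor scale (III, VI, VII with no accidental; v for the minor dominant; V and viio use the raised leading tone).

The pitches A-C-Eb form a diminished triad rooted on A.
A is scale degree 2 in G minor, and a diminished triad on that degree is written iio.
With C in the bass the chord is in first inversion, so the figured bass is 6.

iio6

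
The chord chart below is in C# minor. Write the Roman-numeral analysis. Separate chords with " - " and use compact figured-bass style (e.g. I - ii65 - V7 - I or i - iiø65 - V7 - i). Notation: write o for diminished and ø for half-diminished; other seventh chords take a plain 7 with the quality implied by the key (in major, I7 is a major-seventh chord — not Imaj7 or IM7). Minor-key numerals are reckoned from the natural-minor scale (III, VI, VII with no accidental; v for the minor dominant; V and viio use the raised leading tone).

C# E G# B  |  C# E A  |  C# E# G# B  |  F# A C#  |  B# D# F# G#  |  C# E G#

i7 - VI6 - V7/iv - iv - V65 - i

C#-E-G#-B: root C# is the tonic; minor seventh chord there is i7.
C#-E-A: root A is the submediant; major triad there is VI6.
C#-E#-G#-B is the secondary dominant of iv (dominant seventh chord on C#): V7/iv.
F#-A-C#: minor triad on F# = scale degree 4 → iv.
B#-D#-F#-G#: dominant seventh chord on G# = scale degree 5 → V65.
C#-E-G#: root C# is the tonic; minor triad there is i.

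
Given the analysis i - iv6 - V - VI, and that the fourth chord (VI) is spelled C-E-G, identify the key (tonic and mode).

E minor

VI is given as C-E-G — a major triad with root C.
Counting down 5 scale steps from C places the tonic on E; a major triad on degree 6 is diatonic only in minor.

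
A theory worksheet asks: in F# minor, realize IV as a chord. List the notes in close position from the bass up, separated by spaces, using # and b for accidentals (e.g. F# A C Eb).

B D# F#

IV is the major subdominant, borrowed from the parallel major. In F# minor that root is B.
So the chord is B-D#-F#.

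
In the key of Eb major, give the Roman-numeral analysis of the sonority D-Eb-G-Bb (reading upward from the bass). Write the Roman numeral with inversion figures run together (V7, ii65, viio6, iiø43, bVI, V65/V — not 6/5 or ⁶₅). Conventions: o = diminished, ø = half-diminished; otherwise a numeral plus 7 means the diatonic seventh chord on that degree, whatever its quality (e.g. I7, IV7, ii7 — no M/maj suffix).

I42

Stacked in thirds the chord is Eb-G-Bb-D: a major seventh chord on Eb.
Eb is scale degree 1 in Eb major, and a major seventh chord on that degree is written I7.
With D in the bass the chord is in third inversion, so the figured bass is 42.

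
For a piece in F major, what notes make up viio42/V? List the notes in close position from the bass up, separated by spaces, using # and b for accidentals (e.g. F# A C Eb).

Ab B D F

The slash marks an applied leading-tone chord: viio of V. In F major, V is C, so the leading tone to it is B, a half step below.
Building a fully diminished seventh chord on B gives B-D-F-Ab.
The figured bass 42 indicates third inversion, placing the seventh (Ab) in the bass: Ab-B-D-F.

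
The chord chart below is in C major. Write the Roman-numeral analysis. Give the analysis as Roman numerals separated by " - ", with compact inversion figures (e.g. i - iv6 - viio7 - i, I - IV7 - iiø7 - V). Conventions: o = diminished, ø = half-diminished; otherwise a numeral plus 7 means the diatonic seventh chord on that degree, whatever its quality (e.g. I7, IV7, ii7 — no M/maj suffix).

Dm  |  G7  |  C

ii - V7 - I

Dm has root D, degree 2 in C major, so ii.
G7 has root G, degree 5 in C major, so V7.
C: root C is the tonic; major triad there is I.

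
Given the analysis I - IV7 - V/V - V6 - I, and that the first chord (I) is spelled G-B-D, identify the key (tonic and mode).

G major

The chord G is a major triad rooted on G; its label is I.
If G is scale degree 1 and the mode makes that degree carry a major triad, the tonic is G and the mode is major.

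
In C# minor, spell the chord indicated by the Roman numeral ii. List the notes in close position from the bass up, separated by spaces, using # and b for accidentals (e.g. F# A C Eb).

ii is the minor supertonic, borrowed from the parallel major (the Dorian ii). In C# minor that root is D#.
So the chord is D#-F#-A#.

D# F# A#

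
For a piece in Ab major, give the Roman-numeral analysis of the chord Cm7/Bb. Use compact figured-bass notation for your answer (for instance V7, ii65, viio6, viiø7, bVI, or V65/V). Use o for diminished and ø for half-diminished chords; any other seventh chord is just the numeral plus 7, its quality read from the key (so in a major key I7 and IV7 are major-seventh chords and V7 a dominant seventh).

The pitches C-Eb-G-Bb form a minor seventh chord rooted on C.
In Ab major, C is the mediant; the diatonic minor seventh chord there is iii7.
With Bb in the bass the chord is in third inversion, so the figured bass is 42.

iii42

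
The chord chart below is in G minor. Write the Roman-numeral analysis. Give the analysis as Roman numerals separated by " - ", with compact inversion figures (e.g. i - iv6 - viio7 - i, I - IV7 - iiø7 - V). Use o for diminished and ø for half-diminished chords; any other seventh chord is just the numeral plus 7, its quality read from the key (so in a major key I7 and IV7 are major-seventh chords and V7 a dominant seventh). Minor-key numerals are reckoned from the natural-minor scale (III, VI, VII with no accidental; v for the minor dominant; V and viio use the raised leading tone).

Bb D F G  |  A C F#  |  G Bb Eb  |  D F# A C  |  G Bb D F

Bb-D-F-G: root G is the tonic; minor seventh chord there is i65.
A-C-F# has root F#, degree 7 in G minor, so viio6.
G-Bb-Eb: root Eb is the submediant; major triad there is VI6.
D-F#-A-C has root D, degree 5 in G minor, so V7.
G-Bb-D-F: root G is the tonic; minor seventh chord there is i7.

i65 - viio6 - VI6 - V7 - i7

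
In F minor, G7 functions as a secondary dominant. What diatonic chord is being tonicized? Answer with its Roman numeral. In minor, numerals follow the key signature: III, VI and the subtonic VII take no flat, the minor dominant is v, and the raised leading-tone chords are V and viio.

The chord is a dominant seventh chord on G.
A dominant resolves down a perfect fifth: G → C. In F minor, C is scale degree 5, i.e. V.

V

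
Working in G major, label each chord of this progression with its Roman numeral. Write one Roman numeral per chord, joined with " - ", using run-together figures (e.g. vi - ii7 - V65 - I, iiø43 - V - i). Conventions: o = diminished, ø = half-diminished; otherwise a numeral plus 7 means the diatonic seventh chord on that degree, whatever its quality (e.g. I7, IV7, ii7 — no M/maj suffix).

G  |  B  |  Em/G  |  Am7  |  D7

I - V/vi - vi6 - ii7 - V7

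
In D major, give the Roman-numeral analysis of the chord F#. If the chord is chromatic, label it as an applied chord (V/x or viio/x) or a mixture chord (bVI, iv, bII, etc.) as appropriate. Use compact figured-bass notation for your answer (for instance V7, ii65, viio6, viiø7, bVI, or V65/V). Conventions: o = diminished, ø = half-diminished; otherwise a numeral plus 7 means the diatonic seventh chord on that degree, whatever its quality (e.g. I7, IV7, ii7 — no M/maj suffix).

V/vi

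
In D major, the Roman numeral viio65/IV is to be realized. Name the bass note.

The applied chord viio65/IV is rooted on F#: F#-A-C-Eb.
The figure 65 means first inversion — the third is in the bass.

A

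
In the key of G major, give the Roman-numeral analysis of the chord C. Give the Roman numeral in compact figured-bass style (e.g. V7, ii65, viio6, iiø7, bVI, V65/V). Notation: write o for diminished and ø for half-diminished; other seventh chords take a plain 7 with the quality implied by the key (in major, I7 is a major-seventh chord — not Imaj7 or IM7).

Stacked in thirds the chord is C-E-G: a major triad on C.
In G major, C is the subdominant; the diatonic major triad there is IV.

IV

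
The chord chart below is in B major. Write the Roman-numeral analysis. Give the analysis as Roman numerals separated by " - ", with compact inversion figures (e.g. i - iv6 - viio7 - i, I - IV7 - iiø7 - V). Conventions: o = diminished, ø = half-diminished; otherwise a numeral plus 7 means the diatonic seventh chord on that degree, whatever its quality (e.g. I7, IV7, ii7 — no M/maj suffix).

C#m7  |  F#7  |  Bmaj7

C#m7 has root C#, degree 2 in B major, so ii7.
F#7: root F# is the dominant; dominant seventh chord there is V7.
Bmaj7: root B is the tonic; major seventh chord there is I7.

ii7 - V7 - I7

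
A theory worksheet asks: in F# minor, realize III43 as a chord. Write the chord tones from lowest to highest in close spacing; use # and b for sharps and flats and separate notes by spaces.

The numeral's case and figure indicate a major seventh chord. In F# minor its root, scale degree 3, is A.
Stacking thirds from A gives A-C#-E-G#.
The figured bass 43 indicates second inversion, placing the fifth (E) in the bass: E-G#-A-C#.

E G# A C#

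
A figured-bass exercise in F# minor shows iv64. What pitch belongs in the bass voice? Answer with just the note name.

F#

iv in F# minor has root B; the chord is B-D-F#.
The figure 64 means second inversion — the fifth is in the bass.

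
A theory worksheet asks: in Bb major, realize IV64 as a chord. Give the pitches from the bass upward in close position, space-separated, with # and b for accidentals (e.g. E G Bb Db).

The numeral's case and figure indicate a major triad. In Bb major its root, the fourth degree, is Eb.
Stacking thirds from Eb gives Eb-G-Bb.
The figured bass 64 indicates second inversion, placing the fifth (Bb) in the bass: Bb-Eb-G.

Bb Eb G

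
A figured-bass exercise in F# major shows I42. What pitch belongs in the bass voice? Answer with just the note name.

E#

I in F# major has root F#; the chord is F#-A#-C#-E#.
The figure 42 means third inversion — the seventh is in the bass.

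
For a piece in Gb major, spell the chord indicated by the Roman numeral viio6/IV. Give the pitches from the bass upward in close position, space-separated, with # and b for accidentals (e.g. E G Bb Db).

Db Fb Bb

viio6/IV is a secondary leading-tone chord. The target IV is Cb in Gb major; the applied chord is rooted a semitone below, on Bb.
Building a diminished triad on Bb gives Bb-Db-Fb.
With the 6 figure the chord is in first inversion; from the bass Db upward in close position it reads Db-Fb-Bb.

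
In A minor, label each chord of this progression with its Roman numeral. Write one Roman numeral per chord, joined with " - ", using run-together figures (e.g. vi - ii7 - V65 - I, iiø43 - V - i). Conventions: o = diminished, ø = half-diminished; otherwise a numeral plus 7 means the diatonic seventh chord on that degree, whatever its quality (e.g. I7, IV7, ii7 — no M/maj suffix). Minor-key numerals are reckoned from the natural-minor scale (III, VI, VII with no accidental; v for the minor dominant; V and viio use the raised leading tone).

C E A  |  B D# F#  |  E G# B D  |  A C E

i6 - V/V - V7 - i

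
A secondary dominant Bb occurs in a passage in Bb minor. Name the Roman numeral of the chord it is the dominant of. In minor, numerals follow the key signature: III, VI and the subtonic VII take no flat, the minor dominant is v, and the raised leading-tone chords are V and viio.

iv

The chord is a major triad on Bb.
A dominant resolves down a perfect fifth: Bb → Eb. In Bb minor, Eb is scale degree 4, i.e. iv.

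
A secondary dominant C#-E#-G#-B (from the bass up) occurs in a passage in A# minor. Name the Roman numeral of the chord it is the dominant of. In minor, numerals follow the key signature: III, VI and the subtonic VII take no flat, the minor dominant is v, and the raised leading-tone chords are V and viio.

VI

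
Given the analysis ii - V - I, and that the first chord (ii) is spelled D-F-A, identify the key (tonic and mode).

C major

The chord Dm is a minor triad rooted on D; its label is ii.
If D is scale degree 2 and the mode makes that degree carry a minor triad, the tonic is C and the mode is major.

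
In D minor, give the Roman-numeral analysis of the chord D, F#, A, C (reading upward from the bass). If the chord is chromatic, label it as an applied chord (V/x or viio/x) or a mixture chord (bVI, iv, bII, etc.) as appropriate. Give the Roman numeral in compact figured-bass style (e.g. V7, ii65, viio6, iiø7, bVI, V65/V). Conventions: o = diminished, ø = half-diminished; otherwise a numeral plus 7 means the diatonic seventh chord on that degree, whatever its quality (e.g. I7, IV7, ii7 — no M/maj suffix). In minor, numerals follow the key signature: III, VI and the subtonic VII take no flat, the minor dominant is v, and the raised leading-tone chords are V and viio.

V7/iv

The pitches D-F#-A-C form a dominant seventh chord rooted on D.
D is not a diatonic chord root with this quality in D minor, but it lies a perfect fifth above G (iv), so the chord functions as an applied dominant of iv.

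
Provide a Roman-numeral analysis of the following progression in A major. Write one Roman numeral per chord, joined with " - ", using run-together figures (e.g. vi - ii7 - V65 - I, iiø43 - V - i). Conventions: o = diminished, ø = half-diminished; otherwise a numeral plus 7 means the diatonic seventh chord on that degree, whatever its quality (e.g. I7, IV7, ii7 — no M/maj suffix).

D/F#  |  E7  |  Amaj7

D/F#: root D is the subdominant; major triad there is IV6.
E7 has root E, degree 5 in A major, so V7.
Amaj7: major seventh chord on A = scale degree 1 → I7.

IV6 - V7 - I7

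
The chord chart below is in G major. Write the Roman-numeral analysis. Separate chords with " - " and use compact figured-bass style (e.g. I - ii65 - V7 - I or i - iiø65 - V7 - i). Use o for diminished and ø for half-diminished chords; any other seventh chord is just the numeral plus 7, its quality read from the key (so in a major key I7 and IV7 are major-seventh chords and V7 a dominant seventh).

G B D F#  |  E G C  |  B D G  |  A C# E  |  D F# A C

G-B-D-F#: root G is the tonic; major seventh chord there is I7.
E-G-C: root C is the subdominant; major triad there is IV6.
B-D-G: root G is the tonic; major triad there is I6.
A-C#-E is the secondary dominant of V (major triad on A): V/V.
D-F#-A-C: dominant seventh chord on D = scale degree 5 → V7.

I7 - IV6 - I6 - V/V - V7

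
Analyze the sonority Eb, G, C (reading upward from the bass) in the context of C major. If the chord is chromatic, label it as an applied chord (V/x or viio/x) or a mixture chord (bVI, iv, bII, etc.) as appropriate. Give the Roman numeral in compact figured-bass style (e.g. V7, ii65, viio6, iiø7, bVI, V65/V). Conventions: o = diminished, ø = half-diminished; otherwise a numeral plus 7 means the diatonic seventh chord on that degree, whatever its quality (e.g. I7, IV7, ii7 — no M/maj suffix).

i6

The pitches C-Eb-G form a minor triad rooted on C.
C is the first degree of C major. This is the minor tonic, borrowed from the parallel minor.
With Eb in the bass the chord is in first inversion, so the figured bass is 6.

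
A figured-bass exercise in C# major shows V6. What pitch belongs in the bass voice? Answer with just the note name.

V in C# major has root G#; the chord is G#-B#-D#.
The figure 6 means first inversion — the third is in the bass.

B#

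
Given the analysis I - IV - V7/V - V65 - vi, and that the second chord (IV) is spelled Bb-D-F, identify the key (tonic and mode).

F major

IV is given as Bb-D-F — a major triad with root Bb.
Counting down 3 scale steps from Bb places the tonic on F; a major triad on degree 4 is diatonic only in major.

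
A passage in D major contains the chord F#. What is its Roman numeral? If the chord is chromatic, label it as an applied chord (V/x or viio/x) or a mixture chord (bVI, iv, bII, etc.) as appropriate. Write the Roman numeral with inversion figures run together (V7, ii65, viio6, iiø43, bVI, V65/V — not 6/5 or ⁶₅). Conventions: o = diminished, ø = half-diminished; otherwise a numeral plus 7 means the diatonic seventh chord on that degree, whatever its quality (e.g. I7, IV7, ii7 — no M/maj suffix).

V/vi

Stacked in thirds the chord is F#-A#-C#: a major triad on F#.
F# is not a diatonic chord root with this quality in D major, but it lies a perfect fifth above B (vi), so the chord functions as an applied dominant of vi.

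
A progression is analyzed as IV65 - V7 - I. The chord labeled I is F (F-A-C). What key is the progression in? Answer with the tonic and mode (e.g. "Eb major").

The chord F is a major triad rooted on F; its label is I.
If F is scale degree 1 and the mode makes that degree carry a major triad, the tonic is F and the mode is major.

F major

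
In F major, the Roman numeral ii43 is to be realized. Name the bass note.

D

ii in F major has root G; the chord is G-Bb-D-F.
The figure 43 means second inversion — the fifth is in the bass.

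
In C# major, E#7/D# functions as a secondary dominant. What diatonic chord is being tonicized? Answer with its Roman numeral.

vi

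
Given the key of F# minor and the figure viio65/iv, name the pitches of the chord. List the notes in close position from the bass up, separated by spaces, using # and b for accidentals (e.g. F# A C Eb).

viio65/iv is a secondary leading-tone chord. The target iv is B in F# minor; the applied chord is rooted a semitone below, on A#.
Building a fully diminished seventh chord on A# gives A#-C#-E-G.
With the 65 figure the chord is in first inversion; from the bass C# upward in close position it reads C#-E-G-A#.

C# E G A#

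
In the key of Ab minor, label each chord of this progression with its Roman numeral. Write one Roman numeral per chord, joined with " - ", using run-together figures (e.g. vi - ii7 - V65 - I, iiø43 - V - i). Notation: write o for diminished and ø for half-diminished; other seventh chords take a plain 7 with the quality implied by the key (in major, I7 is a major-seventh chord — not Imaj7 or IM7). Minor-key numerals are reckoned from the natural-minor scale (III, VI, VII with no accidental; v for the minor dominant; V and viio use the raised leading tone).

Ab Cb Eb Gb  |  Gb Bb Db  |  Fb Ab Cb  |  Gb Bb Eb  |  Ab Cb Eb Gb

Ab-Cb-Eb-Gb: minor seventh chord on Ab = scale degree 1 → i7.
Gb-Bb-Db: major triad on Gb = scale degree 7 → VII.
Fb-Ab-Cb: major triad on Fb = scale degree 6 → VI.
Gb-Bb-Eb has root Eb, degree 5 in Ab minor, so v6.
Ab-Cb-Eb-Gb: minor seventh chord on Ab = scale degree 1 → i7.

i7 - VII - VI - v6 - i7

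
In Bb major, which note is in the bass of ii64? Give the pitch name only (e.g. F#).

G

ii in Bb major has root C; the chord is C-Eb-G.
The figure 64 means second inversion — the fifth is in the bass.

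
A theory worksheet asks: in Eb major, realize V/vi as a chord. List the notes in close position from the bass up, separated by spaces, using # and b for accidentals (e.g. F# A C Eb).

The slash means an applied dominant: we want the dominant of vi. In Eb major, vi is C minor, and its dominant is built on G.
Building a major triad on G gives G-B-D.

G B D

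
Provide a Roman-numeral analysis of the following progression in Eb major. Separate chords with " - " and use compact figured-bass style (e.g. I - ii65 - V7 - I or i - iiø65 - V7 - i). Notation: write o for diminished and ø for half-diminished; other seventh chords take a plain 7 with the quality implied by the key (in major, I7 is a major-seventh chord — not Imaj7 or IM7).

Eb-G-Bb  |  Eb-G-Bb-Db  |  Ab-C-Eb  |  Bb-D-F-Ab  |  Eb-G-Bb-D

I - V7/IV - IV - V7 - I7

Eb-G-Bb has root Eb, degree 1 in Eb major, so I.
Eb-G-Bb-Db: chromatic; Eb is V of IV, so V7/IV.
Ab-C-Eb: major triad on Ab = scale degree 4 → IV.
Bb-D-F-Ab: dominant seventh chord on Bb = scale degree 5 → V7.
Eb-G-Bb-D: major seventh chord on Eb = scale degree 1 → I7.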